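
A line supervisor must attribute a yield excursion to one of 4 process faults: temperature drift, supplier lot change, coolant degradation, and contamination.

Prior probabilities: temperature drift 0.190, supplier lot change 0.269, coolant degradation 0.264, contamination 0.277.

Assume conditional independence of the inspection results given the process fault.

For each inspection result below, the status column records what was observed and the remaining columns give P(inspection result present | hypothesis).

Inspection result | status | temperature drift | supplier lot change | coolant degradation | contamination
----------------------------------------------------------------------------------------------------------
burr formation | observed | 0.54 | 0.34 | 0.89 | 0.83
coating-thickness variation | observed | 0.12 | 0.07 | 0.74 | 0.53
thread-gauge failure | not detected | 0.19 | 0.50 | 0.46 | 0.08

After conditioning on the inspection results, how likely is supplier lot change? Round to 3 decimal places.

0.015

Multiply each prior by the joint likelihood of the inspection result pattern (using 1 − P(present | H) for each absent inspection result):
  temperature drift: 0.190 × 0.54 × 0.12 × (1 − 0.19) = 0.0099727
  supplier lot change: 0.269 × 0.34 × 0.07 × (1 − 0.50) = 0.0032011
  coolant degradation: 0.264 × 0.89 × 0.74 × (1 − 0.46) = 0.09389
  contamination: 0.277 × 0.83 × 0.53 × (1 − 0.08) = 0.1121
The unnormalized weights sum to 0.21917.
P(supplier lot change | evidence) = 0.0032011 / 0.21917 ≈ 0.015.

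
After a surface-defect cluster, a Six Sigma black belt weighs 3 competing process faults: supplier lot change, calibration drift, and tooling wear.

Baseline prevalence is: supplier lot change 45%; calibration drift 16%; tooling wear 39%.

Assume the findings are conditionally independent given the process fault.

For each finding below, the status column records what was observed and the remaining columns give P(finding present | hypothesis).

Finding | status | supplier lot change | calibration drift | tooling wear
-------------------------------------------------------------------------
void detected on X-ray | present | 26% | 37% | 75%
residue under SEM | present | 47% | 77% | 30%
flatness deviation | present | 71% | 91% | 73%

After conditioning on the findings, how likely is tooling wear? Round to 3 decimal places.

0.443

For each hypothesis, the unnormalized posterior weight is prior × product of the finding likelihoods:
  supplier lot change: 0.45 × 0.26 × 0.47 × 0.71 = 0.039043
  calibration drift: 0.16 × 0.37 × 0.77 × 0.91 = 0.041481
  tooling wear: 0.39 × 0.75 × 0.30 × 0.73 = 0.064057
The unnormalized weights sum to 0.14458.
P(tooling wear | evidence) = 0.064057 / 0.14458 ≈ 0.443.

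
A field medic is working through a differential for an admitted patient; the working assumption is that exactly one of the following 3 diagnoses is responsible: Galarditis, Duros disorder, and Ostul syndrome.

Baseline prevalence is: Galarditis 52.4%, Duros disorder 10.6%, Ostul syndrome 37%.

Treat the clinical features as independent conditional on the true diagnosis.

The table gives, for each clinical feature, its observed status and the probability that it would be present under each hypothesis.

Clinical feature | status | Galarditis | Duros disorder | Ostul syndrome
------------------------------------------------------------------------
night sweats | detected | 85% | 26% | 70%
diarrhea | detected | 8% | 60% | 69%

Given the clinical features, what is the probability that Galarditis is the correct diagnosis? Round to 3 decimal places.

For each hypothesis, the unnormalized posterior weight is prior × product of the clinical feature likelihoods:
  Galarditis: 0.524 × 0.85 × 0.08 = 0.035632
  Duros disorder: 0.106 × 0.26 × 0.60 = 0.016536
  Ostul syndrome: 0.370 × 0.70 × 0.69 = 0.17871
Marginal likelihood of the evidence = 0.23088.
P(Galarditis | evidence) = 0.035632 / 0.23088 ≈ 0.154.

0.154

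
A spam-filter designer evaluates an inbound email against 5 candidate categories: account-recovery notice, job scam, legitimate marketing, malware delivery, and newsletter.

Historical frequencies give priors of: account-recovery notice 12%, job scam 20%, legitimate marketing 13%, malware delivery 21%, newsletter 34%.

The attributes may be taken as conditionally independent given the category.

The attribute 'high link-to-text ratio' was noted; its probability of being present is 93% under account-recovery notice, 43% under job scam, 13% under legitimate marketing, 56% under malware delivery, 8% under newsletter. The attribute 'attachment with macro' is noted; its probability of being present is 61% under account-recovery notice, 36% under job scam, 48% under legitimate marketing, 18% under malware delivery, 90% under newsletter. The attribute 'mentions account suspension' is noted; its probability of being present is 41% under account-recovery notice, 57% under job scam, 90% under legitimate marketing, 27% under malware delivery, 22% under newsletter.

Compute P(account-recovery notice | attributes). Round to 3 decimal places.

By Bayes' rule with conditional independence, the unnormalized weight for each hypothesis is prior × ∏ likelihoods:
  account-recovery notice: 0.12 × 0.93 × 0.61 × 0.41 = 0.027911
  job scam: 0.20 × 0.43 × 0.36 × 0.57 = 0.017647
  legitimate marketing: 0.13 × 0.13 × 0.48 × 0.90 = 0.0073008
  malware delivery: 0.21 × 0.56 × 0.18 × 0.27 = 0.0057154
  newsletter: 0.34 × 0.08 × 0.90 × 0.22 = 0.0053856
Marginal likelihood of the evidence = 0.06396.
P(account-recovery notice | evidence) = 0.027911 / 0.06396 ≈ 0.436.

0.436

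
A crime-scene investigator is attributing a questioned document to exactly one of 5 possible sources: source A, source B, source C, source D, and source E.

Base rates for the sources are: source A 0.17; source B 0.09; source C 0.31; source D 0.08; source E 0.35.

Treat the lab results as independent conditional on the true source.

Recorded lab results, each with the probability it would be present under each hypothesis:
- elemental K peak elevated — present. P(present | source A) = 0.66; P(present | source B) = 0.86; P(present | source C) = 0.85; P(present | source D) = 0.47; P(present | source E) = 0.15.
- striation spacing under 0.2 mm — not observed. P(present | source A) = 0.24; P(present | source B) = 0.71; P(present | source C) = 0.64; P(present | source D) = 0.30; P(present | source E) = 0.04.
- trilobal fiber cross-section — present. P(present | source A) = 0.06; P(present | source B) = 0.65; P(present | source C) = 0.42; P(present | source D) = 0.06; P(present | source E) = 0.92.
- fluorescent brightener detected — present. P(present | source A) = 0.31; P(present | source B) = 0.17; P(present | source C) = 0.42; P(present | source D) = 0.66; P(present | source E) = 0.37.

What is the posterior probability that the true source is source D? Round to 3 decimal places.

Multiply each prior by the joint likelihood of the lab result pattern (using 1 − P(present | H) for each absent lab result):
  source A: 0.17 × 0.66 × (1 − 0.24) × 0.06 × 0.31 = 0.0015861
  source B: 0.09 × 0.86 × (1 − 0.71) × 0.65 × 0.17 = 0.0024803
  source C: 0.31 × 0.85 × (1 − 0.64) × 0.42 × 0.42 = 0.016733
  source D: 0.08 × 0.47 × (1 − 0.30) × 0.06 × 0.66 = 0.0010423
  source E: 0.35 × 0.15 × (1 − 0.04) × 0.92 × 0.37 = 0.017156
Marginal likelihood of the evidence = 0.038998.
P(source D | evidence) = 0.0010423 / 0.038998 ≈ 0.027.

0.027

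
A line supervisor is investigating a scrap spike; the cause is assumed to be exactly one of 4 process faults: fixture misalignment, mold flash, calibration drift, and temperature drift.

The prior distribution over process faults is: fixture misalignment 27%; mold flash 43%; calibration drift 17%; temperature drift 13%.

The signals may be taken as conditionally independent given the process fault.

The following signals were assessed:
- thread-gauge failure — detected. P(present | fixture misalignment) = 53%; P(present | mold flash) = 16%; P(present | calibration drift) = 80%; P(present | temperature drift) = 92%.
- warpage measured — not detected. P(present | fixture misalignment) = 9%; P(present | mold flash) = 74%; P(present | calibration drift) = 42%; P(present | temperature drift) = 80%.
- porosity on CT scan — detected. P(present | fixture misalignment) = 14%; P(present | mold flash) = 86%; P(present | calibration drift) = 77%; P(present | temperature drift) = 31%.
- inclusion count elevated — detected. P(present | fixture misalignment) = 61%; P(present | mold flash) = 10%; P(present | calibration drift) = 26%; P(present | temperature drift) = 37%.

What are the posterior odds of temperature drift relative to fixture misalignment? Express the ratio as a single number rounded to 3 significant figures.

Unnormalized posterior weight (prior times the signal likelihoods) for each of the two hypotheses (using 1 − P(present | H) for each absent signal):
  temperature drift: 0.13 × 0.92 × (1 − 0.80) × 0.31 × 0.37 = 0.0027436
  fixture misalignment: 0.27 × 0.53 × (1 − 0.09) × 0.14 × 0.61 = 0.011121
Odds(temperature drift : fixture misalignment) = 0.0027436 / 0.011121 ≈ 0.247.

0.247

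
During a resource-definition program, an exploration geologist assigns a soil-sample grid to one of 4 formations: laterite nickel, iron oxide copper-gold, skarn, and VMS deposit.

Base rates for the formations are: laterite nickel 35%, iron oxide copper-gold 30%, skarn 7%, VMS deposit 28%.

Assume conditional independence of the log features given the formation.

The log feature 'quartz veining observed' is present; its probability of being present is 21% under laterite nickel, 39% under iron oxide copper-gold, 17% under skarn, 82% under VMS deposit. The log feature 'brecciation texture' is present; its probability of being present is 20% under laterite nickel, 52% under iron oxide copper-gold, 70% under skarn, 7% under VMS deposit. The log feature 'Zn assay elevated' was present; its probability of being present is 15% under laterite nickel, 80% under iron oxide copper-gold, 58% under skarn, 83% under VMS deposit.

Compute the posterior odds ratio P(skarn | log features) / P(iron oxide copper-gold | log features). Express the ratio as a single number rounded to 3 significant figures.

0.0993

Posterior odds equal prior odds times the likelihood ratio; only the two competing hypotheses matter.
  skarn: 0.07 × 0.17 × 0.70 × 0.58 = 0.0048314
  iron oxide copper-gold: 0.30 × 0.39 × 0.52 × 0.80 = 0.048672
Posterior odds = 0.0048314 / 0.048672 ≈ 0.0993.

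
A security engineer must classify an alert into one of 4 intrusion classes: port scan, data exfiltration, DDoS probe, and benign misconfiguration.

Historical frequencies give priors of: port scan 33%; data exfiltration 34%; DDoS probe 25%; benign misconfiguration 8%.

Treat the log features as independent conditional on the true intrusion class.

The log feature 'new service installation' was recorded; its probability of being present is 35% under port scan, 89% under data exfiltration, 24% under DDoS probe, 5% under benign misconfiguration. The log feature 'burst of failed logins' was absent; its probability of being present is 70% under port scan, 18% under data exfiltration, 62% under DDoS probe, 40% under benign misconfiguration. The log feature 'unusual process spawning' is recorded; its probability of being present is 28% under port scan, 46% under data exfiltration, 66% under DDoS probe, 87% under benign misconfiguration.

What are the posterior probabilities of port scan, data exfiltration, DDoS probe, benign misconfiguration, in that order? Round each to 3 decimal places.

0.069, 0.810, 0.107, 0.015

By Bayes' rule with conditional independence, the unnormalized weight for each hypothesis is prior × ∏ likelihoods (using 1 − P(present | H) for each absent log feature):
  port scan: 0.33 × 0.35 × (1 − 0.70) × 0.28 = 0.009702
  data exfiltration: 0.34 × 0.89 × (1 − 0.18) × 0.46 = 0.11414
  DDoS probe: 0.25 × 0.24 × (1 − 0.62) × 0.66 = 0.015048
  benign misconfiguration: 0.08 × 0.05 × (1 − 0.40) × 0.87 = 0.002088
The unnormalized weights sum to 0.14098.
P(port scan | evidence) = 0.009702 / 0.14098 ≈ 0.069
P(data exfiltration | evidence) = 0.11414 / 0.14098 ≈ 0.810
P(DDoS probe | evidence) = 0.015048 / 0.14098 ≈ 0.107
P(benign misconfiguration | evidence) = 0.002088 / 0.14098 ≈ 0.015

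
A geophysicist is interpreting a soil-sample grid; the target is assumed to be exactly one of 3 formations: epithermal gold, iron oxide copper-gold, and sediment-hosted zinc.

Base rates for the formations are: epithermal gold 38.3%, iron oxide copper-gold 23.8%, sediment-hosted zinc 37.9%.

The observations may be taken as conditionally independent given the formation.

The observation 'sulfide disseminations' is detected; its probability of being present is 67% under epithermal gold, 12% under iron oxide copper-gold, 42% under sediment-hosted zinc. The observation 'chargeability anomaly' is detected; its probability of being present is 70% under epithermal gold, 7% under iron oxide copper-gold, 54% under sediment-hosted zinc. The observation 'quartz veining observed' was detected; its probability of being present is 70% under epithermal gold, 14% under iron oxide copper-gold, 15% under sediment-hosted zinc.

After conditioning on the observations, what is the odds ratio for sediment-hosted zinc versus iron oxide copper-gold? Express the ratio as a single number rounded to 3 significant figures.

46.1

Unnormalized posterior weight (prior times the observation likelihoods) for each of the two hypotheses:
  sediment-hosted zinc: 0.379 × 0.42 × 0.54 × 0.15 = 0.012894
  iron oxide copper-gold: 0.238 × 0.12 × 0.07 × 0.14 = 0.00027989
Posterior odds = 0.012894 / 0.00027989 ≈ 46.1.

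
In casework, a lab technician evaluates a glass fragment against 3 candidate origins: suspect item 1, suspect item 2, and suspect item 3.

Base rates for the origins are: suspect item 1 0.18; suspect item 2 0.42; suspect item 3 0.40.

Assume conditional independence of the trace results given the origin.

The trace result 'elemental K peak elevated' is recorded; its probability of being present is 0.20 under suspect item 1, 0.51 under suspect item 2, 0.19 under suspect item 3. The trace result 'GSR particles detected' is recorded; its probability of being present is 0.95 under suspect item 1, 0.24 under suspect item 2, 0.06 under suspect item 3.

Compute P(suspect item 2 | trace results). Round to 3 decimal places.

0.570

For each hypothesis, the unnormalized posterior weight is prior × product of the trace result likelihoods:
  suspect item 1: 0.18 × 0.20 × 0.95 = 0.0342
  suspect item 2: 0.42 × 0.51 × 0.24 = 0.051408
  suspect item 3: 0.40 × 0.19 × 0.06 = 0.00456
Marginal likelihood of the evidence = 0.090168.
P(suspect item 2 | evidence) = 0.051408 / 0.090168 ≈ 0.570.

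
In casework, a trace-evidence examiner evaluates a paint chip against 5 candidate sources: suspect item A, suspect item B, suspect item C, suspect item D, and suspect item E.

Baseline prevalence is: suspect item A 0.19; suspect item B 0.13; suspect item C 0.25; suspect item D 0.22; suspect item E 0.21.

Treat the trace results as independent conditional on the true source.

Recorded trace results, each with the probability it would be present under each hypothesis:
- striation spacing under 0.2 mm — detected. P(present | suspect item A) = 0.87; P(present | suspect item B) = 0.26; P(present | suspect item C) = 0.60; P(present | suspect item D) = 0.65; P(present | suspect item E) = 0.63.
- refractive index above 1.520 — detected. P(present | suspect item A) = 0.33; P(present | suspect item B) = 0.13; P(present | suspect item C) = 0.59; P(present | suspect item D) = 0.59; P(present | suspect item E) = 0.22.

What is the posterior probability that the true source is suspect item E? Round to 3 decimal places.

0.112

By Bayes' rule with conditional independence, the unnormalized weight for each hypothesis is prior × ∏ likelihoods:
  suspect item A: 0.19 × 0.87 × 0.33 = 0.054549
  suspect item B: 0.13 × 0.26 × 0.13 = 0.004394
  suspect item C: 0.25 × 0.60 × 0.59 = 0.0885
  suspect item D: 0.22 × 0.65 × 0.59 = 0.08437
  suspect item E: 0.21 × 0.63 × 0.22 = 0.029106
The unnormalized weights sum to 0.26092.
P(suspect item E | evidence) = 0.029106 / 0.26092 ≈ 0.112.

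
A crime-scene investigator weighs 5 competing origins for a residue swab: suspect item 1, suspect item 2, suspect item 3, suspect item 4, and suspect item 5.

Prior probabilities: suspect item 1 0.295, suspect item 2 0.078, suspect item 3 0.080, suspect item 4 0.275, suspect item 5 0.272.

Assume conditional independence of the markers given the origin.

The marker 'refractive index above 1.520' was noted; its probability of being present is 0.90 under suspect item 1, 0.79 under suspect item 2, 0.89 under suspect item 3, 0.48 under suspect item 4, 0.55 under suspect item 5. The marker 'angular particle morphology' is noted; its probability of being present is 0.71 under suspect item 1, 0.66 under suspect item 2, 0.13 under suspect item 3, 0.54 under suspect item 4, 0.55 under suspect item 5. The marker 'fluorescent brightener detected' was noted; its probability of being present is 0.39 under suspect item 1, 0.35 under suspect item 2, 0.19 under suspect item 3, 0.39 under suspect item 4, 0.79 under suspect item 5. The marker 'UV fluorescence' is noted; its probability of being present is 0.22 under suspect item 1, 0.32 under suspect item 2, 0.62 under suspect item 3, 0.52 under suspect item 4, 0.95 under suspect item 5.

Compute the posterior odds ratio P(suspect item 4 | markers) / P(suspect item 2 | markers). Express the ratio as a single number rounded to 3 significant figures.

3.17

Posterior odds equal prior odds times the likelihood ratio; only the two competing hypotheses matter.
  suspect item 4: 0.275 × 0.48 × 0.54 × 0.39 × 0.52 = 0.014456
  suspect item 2: 0.078 × 0.79 × 0.66 × 0.35 × 0.32 = 0.004555
Odds(suspect item 4 : suspect item 2) = 0.014456 / 0.004555 ≈ 3.17.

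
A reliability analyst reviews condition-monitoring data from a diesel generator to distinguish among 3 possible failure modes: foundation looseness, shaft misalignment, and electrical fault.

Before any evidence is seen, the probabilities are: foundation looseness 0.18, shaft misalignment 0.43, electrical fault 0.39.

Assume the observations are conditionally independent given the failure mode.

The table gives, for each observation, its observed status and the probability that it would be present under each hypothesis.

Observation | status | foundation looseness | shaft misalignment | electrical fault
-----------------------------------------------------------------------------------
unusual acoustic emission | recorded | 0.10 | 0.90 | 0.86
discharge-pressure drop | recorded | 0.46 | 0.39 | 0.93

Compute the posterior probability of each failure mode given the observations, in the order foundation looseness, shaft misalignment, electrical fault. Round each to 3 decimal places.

Multiply each prior by the joint likelihood of the evidence pattern:
  foundation looseness: 0.18 × 0.10 × 0.46 = 0.00828
  shaft misalignment: 0.43 × 0.90 × 0.39 = 0.15093
  electrical fault: 0.39 × 0.86 × 0.93 = 0.31192
Normalizing constant Z = 0.00828 + 0.15093 + 0.31192 = 0.47113.
P(foundation looseness | evidence) = 0.00828 / 0.47113 ≈ 0.018
P(shaft misalignment | evidence) = 0.15093 / 0.47113 ≈ 0.320
P(electrical fault | evidence) = 0.31192 / 0.47113 ≈ 0.662

0.018, 0.320, 0.662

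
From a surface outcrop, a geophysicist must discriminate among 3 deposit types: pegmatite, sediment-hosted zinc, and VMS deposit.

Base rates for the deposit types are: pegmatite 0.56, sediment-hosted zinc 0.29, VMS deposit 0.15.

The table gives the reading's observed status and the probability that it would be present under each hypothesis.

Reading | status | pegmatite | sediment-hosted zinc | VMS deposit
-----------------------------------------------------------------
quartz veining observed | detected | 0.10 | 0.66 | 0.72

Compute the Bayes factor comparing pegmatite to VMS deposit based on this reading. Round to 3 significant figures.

0.139

Likelihood of this reading under each hypothesis:
  pegmatite: 0.1
  VMS deposit: 0.72
Bayes factor = 0.1 / 0.72 ≈ 0.139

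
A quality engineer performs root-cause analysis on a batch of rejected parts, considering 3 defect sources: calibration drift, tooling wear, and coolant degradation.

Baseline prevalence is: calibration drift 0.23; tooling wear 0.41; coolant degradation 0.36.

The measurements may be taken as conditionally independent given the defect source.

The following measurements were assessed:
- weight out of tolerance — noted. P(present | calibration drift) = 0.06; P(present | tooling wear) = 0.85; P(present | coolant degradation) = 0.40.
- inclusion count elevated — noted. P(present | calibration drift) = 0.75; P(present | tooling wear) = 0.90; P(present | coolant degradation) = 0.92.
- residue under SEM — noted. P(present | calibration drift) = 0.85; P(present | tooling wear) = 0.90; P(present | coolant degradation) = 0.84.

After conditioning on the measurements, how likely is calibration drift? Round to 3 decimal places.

0.022

Multiply each prior by the joint likelihood of the measurement pattern:
  calibration drift: 0.23 × 0.06 × 0.75 × 0.85 = 0.0087975
  tooling wear: 0.41 × 0.85 × 0.90 × 0.90 = 0.28229
  coolant degradation: 0.36 × 0.40 × 0.92 × 0.84 = 0.11128
The unnormalized weights sum to 0.40237.
P(calibration drift | evidence) = 0.0087975 / 0.40237 ≈ 0.022.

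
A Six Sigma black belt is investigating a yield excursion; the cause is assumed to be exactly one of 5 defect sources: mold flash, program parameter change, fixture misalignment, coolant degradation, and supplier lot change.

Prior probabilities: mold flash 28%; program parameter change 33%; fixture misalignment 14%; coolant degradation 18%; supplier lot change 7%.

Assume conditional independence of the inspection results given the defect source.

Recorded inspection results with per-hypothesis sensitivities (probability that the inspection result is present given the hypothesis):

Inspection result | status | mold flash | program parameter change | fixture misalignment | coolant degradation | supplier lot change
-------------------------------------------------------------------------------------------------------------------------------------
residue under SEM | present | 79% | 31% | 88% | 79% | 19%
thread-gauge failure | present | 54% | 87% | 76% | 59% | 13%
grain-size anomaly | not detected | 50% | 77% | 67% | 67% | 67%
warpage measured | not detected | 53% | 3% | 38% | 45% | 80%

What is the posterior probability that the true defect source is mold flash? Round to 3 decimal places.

0.341

For each hypothesis, the unnormalized posterior weight is prior × product of the inspection result likelihoods (using 1 − P(present | H) for each absent inspection result):
  mold flash: 0.28 × 0.79 × 0.54 × (1 − 0.50) × (1 − 0.53) = 0.02807
  program parameter change: 0.33 × 0.31 × 0.87 × (1 − 0.77) × (1 − 0.03) = 0.019856
  fixture misalignment: 0.14 × 0.88 × 0.76 × (1 − 0.67) × (1 − 0.38) = 0.019157
  coolant degradation: 0.18 × 0.79 × 0.59 × (1 − 0.67) × (1 − 0.45) = 0.015227
  supplier lot change: 0.07 × 0.19 × 0.13 × (1 − 0.67) × (1 − 0.80) = 0.00011411
Normalizing constant Z = 0.02807 + 0.019856 + 0.019157 + 0.015227 + 0.00011411 = 0.082425.
P(mold flash | evidence) = 0.02807 / 0.082425 ≈ 0.341.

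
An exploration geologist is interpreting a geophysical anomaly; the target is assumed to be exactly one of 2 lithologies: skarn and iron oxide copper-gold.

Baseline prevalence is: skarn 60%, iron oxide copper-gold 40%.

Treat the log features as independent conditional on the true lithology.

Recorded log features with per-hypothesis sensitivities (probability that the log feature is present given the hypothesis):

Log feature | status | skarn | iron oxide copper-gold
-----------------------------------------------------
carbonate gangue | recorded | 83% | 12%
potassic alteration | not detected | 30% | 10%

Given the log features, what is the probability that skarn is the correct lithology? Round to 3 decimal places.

By Bayes' rule with conditional independence, the unnormalized weight for each hypothesis is prior × ∏ likelihoods (using 1 − P(present | H) for each absent log feature):
  skarn: 0.60 × 0.83 × (1 − 0.30) = 0.3486
  iron oxide copper-gold: 0.40 × 0.12 × (1 − 0.10) = 0.0432
Normalizing constant Z = 0.3486 + 0.0432 = 0.3918.
P(skarn | evidence) = 0.3486 / 0.3918 ≈ 0.890.

0.890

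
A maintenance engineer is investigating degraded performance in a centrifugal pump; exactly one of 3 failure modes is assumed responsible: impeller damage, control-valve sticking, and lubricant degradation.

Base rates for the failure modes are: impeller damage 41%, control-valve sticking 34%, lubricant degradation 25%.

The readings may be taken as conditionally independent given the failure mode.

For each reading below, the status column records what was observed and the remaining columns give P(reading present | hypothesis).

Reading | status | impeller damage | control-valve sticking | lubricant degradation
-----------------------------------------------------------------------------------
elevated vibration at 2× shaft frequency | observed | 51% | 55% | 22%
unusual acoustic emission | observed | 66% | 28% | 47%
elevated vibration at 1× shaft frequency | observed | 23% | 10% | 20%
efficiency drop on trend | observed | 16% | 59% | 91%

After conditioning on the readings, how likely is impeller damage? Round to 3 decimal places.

For each hypothesis, the unnormalized posterior weight is prior × product of the reading likelihoods:
  impeller damage: 0.41 × 0.51 × 0.66 × 0.23 × 0.16 = 0.0050786
  control-valve sticking: 0.34 × 0.55 × 0.28 × 0.10 × 0.59 = 0.0030892
  lubricant degradation: 0.25 × 0.22 × 0.47 × 0.20 × 0.91 = 0.0047047
Normalizing constant Z = 0.0050786 + 0.0030892 + 0.0047047 = 0.012873.
P(impeller damage | evidence) = 0.0050786 / 0.012873 ≈ 0.395.

0.395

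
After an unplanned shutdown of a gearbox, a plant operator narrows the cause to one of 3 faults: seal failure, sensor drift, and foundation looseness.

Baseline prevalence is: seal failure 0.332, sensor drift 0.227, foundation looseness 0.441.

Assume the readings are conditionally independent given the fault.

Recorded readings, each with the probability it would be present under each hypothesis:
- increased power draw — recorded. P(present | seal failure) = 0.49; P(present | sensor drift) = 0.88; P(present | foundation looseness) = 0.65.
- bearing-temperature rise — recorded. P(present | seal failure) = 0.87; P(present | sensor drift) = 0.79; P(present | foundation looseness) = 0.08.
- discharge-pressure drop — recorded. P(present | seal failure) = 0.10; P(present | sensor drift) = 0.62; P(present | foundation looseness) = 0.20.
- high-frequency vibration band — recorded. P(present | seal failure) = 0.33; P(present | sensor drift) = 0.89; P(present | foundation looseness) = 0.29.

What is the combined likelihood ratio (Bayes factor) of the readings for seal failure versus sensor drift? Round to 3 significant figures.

0.0367

Joint likelihood of the reading pattern under each hypothesis:
  seal failure: 0.49 × 0.87 × 0.10 × 0.33 = 0.014068
  sensor drift: 0.88 × 0.79 × 0.62 × 0.89 = 0.38361
Bayes factor = 0.014068 / 0.38361 ≈ 0.0367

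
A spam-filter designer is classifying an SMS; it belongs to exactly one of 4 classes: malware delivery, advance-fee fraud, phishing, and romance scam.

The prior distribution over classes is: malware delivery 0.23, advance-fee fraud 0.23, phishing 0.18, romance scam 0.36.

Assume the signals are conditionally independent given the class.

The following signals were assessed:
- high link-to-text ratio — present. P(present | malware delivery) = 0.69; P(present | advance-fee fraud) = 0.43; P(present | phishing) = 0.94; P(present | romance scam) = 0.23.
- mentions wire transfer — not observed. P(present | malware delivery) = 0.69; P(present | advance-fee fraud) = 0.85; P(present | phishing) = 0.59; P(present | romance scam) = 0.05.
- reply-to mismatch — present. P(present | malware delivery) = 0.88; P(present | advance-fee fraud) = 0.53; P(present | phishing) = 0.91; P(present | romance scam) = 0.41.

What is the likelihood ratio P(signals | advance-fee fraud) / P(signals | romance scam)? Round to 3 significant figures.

Take the product of per-signal likelihoods under each hypothesis (using 1 − P(present | H) for each absent signal), then divide.
  advance-fee fraud: 0.43 × (1 − 0.85) × 0.53 = 0.034185
  romance scam: 0.23 × (1 − 0.05) × 0.41 = 0.089585
Bayes factor = 0.034185 / 0.089585 ≈ 0.382

0.382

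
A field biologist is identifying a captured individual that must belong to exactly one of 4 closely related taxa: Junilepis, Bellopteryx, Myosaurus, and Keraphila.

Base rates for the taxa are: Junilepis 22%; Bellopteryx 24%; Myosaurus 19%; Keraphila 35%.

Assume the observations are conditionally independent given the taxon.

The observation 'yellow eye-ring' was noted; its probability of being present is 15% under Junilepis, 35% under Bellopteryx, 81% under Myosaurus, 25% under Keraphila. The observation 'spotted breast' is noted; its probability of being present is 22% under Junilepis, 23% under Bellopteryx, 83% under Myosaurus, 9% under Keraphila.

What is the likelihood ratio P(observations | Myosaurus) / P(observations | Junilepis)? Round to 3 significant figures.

20.4

Joint likelihood of the evidence pattern under each hypothesis:
  Myosaurus: 0.81 × 0.83 = 0.6723
  Junilepis: 0.15 × 0.22 = 0.033
Bayes factor = 0.6723 / 0.033 ≈ 20.4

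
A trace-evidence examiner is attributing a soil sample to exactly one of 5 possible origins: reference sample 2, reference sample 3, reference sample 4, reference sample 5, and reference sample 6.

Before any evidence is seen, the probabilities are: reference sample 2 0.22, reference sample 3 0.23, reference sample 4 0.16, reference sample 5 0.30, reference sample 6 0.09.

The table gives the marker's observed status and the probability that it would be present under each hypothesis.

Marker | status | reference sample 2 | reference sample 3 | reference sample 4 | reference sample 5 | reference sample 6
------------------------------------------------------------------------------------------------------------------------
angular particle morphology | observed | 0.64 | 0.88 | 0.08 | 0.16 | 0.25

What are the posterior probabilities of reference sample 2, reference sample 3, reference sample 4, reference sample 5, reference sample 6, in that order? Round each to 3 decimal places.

0.330, 0.475, 0.030, 0.113, 0.053

For each hypothesis, the unnormalized posterior weight is prior × likelihood:
  reference sample 2: 0.22 × 0.64 = 0.1408
  reference sample 3: 0.23 × 0.88 = 0.2024
  reference sample 4: 0.16 × 0.08 = 0.0128
  reference sample 5: 0.30 × 0.16 = 0.048
  reference sample 6: 0.09 × 0.25 = 0.0225
Normalizing constant Z = 0.1408 + 0.2024 + 0.0128 + 0.048 + 0.0225 = 0.4265.
P(reference sample 2 | evidence) = 0.1408 / 0.4265 ≈ 0.330
P(reference sample 3 | evidence) = 0.2024 / 0.4265 ≈ 0.475
P(reference sample 4 | evidence) = 0.0128 / 0.4265 ≈ 0.030
P(reference sample 5 | evidence) = 0.048 / 0.4265 ≈ 0.113
P(reference sample 6 | evidence) = 0.0225 / 0.4265 ≈ 0.053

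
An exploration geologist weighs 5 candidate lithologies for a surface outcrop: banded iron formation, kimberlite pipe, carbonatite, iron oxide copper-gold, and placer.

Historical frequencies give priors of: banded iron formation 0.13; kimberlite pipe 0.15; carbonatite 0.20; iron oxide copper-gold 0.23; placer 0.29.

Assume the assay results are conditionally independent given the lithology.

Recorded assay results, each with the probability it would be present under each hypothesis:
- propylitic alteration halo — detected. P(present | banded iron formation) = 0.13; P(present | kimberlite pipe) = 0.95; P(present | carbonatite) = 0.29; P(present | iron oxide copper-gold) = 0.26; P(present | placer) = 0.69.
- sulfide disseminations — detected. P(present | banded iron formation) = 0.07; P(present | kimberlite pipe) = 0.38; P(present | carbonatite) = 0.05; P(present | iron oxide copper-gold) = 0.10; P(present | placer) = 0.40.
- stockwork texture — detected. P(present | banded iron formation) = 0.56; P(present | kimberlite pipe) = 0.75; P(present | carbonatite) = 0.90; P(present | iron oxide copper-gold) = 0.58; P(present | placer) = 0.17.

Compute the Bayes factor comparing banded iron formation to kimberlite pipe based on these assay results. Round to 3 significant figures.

Joint likelihood of the assay result pattern under each hypothesis:
  banded iron formation: 0.13 × 0.07 × 0.56 = 0.005096
  kimberlite pipe: 0.95 × 0.38 × 0.75 = 0.27075
Bayes factor = 0.005096 / 0.27075 ≈ 0.0188

0.0188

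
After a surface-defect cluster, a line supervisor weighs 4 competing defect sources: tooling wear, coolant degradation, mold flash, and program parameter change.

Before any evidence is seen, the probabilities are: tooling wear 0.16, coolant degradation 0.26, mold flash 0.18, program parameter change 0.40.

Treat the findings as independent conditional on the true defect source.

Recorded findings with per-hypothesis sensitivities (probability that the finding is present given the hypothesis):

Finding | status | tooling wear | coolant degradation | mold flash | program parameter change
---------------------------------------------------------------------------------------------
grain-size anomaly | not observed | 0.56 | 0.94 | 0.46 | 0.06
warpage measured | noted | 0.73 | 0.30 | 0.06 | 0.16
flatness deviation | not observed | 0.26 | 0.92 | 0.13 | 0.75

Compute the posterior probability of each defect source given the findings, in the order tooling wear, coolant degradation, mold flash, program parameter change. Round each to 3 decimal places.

0.650, 0.006, 0.087, 0.257

For each hypothesis, the unnormalized posterior weight is prior × product of the finding likelihoods (using 1 − P(present | H) for each absent finding):
  tooling wear: 0.16 × (1 − 0.56) × 0.73 × (1 − 0.26) = 0.03803
  coolant degradation: 0.26 × (1 − 0.94) × 0.30 × (1 − 0.92) = 0.0003744
  mold flash: 0.18 × (1 − 0.46) × 0.06 × (1 − 0.13) = 0.0050738
  program parameter change: 0.40 × (1 − 0.06) × 0.16 × (1 − 0.75) = 0.01504
The unnormalized weights sum to 0.058518.
P(tooling wear | evidence) = 0.03803 / 0.058518 ≈ 0.650
P(coolant degradation | evidence) = 0.0003744 / 0.058518 ≈ 0.006
P(mold flash | evidence) = 0.0050738 / 0.058518 ≈ 0.087
P(program parameter change | evidence) = 0.01504 / 0.058518 ≈ 0.257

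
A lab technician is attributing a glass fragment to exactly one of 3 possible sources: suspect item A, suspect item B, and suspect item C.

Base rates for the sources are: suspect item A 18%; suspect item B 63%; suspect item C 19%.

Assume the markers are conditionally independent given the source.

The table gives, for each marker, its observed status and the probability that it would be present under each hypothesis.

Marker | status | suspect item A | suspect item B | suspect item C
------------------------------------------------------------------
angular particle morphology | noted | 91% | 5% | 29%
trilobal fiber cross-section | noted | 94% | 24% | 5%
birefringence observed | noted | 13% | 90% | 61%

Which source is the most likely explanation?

suspect item A

By Bayes' rule with conditional independence, the unnormalized weight for each hypothesis is prior × ∏ likelihoods:
  suspect item A: 0.18 × 0.91 × 0.94 × 0.13 = 0.020016
  suspect item B: 0.63 × 0.05 × 0.24 × 0.90 = 0.006804
  suspect item C: 0.19 × 0.29 × 0.05 × 0.61 = 0.0016806
Normalizing constant Z = 0.020016 + 0.006804 + 0.0016806 = 0.028501.
P(suspect item A | evidence) ≈ 0.020016 / 0.028501 ≈ 0.702
P(suspect item B | evidence) ≈ 0.006804 / 0.028501 ≈ 0.239
P(suspect item C | evidence) ≈ 0.0016806 / 0.028501 ≈ 0.059
The largest is 0.702, so suspect item A is most probable.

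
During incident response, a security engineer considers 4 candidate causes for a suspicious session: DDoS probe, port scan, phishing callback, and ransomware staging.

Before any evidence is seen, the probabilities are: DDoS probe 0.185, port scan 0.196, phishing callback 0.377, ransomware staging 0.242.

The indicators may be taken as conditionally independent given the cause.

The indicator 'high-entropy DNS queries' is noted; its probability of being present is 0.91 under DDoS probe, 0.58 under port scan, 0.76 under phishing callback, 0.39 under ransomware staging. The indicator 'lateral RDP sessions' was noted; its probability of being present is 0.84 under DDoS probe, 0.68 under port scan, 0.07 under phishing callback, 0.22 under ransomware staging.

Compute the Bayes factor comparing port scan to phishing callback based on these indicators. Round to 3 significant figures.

7.41

Take the product of per-indicator likelihoods under each hypothesis, then divide.
  port scan: 0.58 × 0.68 = 0.3944
  phishing callback: 0.76 × 0.07 = 0.0532
Bayes factor = 0.3944 / 0.0532 ≈ 7.41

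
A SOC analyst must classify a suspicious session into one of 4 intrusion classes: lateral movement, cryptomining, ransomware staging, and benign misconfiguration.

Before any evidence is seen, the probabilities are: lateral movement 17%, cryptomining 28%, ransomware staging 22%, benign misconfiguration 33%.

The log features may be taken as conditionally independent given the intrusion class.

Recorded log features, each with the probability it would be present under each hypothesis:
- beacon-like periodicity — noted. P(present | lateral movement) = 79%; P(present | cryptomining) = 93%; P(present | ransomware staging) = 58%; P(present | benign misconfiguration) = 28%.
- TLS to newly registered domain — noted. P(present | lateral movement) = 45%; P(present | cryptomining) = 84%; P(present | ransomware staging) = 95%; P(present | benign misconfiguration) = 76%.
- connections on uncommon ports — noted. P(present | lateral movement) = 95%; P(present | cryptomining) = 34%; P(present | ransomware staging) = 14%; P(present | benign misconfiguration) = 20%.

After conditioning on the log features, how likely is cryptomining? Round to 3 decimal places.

Multiply each prior by the joint likelihood of the log feature pattern:
  lateral movement: 0.17 × 0.79 × 0.45 × 0.95 = 0.057413
  cryptomining: 0.28 × 0.93 × 0.84 × 0.34 = 0.07437
  ransomware staging: 0.22 × 0.58 × 0.95 × 0.14 = 0.016971
  benign misconfiguration: 0.33 × 0.28 × 0.76 × 0.20 = 0.014045
The unnormalized weights sum to 0.1628.
P(cryptomining | evidence) = 0.07437 / 0.1628 ≈ 0.457.

0.457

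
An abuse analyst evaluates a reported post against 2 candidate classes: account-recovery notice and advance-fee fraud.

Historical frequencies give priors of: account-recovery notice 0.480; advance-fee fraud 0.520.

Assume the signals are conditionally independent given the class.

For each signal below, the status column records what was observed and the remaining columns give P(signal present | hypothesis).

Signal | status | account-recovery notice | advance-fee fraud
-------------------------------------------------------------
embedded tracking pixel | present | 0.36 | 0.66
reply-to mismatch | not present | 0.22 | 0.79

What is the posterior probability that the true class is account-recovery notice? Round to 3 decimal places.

0.652

For each hypothesis, the unnormalized posterior weight is prior × product of the signal likelihoods (using 1 − P(present | H) for each absent signal):
  account-recovery notice: 0.480 × 0.36 × (1 − 0.22) = 0.13478
  advance-fee fraud: 0.520 × 0.66 × (1 − 0.79) = 0.072072
Marginal likelihood of the evidence = 0.20686.
P(account-recovery notice | evidence) = 0.13478 / 0.20686 ≈ 0.652.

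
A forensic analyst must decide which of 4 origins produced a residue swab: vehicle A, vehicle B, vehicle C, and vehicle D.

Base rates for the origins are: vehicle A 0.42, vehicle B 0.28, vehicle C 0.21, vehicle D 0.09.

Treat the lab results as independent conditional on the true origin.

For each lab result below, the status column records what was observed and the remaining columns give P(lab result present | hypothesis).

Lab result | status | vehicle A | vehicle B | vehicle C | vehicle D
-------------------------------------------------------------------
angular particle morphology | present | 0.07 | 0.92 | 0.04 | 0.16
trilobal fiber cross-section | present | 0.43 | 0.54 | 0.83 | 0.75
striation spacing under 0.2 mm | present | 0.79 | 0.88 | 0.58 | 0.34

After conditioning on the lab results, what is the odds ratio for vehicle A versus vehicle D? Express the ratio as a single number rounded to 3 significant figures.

2.72

The normalizing constant cancels in an odds ratio, so compute prior × likelihood for the two hypotheses only:
  vehicle A: 0.42 × 0.07 × 0.43 × 0.79 = 0.0099872
  vehicle D: 0.09 × 0.16 × 0.75 × 0.34 = 0.003672
Odds(vehicle A : vehicle D) = 0.0099872 / 0.003672 ≈ 2.72.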